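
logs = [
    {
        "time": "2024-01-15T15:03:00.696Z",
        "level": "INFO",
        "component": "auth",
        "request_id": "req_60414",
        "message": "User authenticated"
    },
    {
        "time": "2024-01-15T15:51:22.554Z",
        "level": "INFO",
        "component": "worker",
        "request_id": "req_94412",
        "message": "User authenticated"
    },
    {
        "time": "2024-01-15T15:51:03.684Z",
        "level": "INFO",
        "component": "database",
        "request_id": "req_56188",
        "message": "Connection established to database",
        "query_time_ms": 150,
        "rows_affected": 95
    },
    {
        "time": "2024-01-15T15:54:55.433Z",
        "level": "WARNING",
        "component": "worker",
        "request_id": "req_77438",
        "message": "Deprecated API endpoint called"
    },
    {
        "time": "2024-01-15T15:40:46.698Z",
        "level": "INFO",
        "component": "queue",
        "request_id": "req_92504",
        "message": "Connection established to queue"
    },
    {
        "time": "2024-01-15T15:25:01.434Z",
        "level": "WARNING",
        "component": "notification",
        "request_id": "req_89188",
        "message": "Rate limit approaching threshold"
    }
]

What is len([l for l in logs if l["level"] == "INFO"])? 4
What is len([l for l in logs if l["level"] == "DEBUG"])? 0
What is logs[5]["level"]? "WARNING"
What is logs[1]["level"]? "INFO"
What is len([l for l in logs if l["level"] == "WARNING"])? 2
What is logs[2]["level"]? "INFO"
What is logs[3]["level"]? "WARNING"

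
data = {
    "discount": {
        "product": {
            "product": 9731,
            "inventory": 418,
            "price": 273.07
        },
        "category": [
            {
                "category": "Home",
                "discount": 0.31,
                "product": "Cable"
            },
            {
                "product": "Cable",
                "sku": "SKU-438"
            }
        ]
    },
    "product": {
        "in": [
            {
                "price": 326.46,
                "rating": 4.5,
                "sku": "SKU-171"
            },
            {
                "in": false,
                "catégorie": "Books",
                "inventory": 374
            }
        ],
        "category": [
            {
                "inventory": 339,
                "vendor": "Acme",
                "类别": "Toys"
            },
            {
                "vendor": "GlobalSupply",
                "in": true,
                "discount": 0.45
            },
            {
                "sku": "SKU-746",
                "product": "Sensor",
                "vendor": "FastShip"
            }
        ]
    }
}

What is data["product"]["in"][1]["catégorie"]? "Books"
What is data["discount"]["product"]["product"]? 9731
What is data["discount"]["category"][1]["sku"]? "SKU-438"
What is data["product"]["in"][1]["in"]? False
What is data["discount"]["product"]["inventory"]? 418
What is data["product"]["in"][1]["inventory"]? 374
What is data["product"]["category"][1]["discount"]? 0.45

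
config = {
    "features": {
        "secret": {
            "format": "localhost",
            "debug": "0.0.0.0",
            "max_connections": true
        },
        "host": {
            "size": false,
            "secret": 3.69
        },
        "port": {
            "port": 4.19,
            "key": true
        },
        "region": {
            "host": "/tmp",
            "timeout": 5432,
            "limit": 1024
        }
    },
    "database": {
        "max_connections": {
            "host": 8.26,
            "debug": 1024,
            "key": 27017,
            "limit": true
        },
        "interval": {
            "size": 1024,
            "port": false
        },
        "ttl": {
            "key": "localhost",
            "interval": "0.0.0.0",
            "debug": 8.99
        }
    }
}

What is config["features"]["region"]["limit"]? 1024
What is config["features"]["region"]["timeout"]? 5432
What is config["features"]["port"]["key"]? True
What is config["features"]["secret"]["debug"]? "0.0.0.0"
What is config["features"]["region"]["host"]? "/tmp"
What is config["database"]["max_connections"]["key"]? 27017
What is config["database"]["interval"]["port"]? False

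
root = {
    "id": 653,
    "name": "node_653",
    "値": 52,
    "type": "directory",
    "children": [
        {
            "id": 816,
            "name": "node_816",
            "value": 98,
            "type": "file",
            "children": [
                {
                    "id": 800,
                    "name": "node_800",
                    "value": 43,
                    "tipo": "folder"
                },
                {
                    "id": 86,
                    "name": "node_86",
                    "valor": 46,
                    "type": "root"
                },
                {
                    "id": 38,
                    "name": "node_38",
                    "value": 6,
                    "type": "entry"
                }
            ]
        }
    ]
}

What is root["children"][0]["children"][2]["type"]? "entry"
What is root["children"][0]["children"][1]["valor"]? 46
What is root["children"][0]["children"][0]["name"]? "node_800"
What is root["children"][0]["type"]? "file"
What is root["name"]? "node_653"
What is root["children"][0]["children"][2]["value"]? 6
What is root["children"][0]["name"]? "node_816"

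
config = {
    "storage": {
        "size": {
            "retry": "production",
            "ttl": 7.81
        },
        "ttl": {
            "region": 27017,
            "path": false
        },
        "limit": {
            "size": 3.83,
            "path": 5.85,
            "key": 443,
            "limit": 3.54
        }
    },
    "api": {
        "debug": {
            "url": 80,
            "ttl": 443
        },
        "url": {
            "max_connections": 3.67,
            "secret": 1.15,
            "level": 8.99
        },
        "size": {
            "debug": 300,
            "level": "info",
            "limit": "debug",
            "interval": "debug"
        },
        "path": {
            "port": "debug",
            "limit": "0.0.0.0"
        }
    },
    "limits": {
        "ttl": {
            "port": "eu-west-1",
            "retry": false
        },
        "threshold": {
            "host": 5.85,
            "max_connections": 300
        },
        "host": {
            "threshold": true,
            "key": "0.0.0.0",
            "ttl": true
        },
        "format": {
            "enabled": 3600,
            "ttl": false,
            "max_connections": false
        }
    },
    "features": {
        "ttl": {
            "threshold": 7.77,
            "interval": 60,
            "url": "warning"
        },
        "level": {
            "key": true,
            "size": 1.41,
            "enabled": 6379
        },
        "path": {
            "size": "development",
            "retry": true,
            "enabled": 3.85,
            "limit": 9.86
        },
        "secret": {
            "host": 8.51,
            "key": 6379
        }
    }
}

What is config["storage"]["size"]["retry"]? "production"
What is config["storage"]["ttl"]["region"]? 27017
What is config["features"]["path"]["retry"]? True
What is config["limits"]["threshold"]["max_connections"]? 300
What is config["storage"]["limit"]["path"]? 5.85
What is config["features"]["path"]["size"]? "development"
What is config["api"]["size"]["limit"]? "debug"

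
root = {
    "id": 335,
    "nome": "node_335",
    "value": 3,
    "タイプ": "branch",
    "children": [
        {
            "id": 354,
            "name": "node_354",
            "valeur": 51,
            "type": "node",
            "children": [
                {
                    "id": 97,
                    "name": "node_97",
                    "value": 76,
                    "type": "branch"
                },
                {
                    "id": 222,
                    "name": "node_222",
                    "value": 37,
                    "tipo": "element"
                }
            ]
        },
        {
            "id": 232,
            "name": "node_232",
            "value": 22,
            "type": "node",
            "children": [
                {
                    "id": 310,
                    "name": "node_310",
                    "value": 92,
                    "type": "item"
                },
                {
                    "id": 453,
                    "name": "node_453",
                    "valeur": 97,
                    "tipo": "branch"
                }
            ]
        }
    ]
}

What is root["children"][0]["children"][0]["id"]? 97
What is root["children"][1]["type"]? "node"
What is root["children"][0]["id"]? 354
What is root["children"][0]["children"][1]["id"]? 222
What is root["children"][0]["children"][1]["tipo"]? "element"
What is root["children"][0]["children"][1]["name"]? "node_222"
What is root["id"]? 335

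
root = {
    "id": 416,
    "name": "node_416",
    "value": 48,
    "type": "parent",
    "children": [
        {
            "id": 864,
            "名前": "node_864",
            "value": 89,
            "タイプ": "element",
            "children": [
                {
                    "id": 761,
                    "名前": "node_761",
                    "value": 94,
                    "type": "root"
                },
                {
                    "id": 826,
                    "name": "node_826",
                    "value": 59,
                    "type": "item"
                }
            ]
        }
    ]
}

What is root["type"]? "parent"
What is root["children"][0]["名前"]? "node_864"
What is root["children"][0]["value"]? 89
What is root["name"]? "node_416"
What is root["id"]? 416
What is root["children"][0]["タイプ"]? "element"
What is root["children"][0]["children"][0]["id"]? 761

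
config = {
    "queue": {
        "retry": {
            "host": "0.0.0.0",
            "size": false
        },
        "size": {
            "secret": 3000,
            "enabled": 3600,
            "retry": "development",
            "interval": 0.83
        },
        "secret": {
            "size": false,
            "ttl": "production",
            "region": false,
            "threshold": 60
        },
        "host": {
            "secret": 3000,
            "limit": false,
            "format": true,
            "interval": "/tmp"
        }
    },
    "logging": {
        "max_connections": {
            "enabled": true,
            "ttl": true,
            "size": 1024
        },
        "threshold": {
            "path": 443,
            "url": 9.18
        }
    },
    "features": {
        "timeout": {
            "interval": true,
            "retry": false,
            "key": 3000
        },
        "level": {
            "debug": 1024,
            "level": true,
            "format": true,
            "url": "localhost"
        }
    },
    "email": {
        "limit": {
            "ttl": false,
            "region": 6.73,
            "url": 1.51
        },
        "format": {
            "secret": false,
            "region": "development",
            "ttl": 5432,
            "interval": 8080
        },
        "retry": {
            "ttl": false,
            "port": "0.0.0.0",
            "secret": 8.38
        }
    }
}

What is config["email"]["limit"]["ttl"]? False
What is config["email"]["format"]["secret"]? False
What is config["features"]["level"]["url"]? "localhost"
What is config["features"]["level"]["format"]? True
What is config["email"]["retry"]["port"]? "0.0.0.0"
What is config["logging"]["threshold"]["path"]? 443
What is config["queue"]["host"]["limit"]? False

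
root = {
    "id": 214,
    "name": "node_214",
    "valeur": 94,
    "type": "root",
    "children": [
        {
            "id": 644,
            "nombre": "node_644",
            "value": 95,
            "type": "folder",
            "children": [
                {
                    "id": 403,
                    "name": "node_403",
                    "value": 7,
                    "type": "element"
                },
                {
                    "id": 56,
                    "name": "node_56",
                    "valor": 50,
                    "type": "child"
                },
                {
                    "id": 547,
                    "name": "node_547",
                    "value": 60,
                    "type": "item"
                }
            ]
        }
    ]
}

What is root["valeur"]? 94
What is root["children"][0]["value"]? 95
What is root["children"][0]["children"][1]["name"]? "node_56"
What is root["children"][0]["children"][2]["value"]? 60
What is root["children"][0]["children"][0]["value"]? 7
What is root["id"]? 214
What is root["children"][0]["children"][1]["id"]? 56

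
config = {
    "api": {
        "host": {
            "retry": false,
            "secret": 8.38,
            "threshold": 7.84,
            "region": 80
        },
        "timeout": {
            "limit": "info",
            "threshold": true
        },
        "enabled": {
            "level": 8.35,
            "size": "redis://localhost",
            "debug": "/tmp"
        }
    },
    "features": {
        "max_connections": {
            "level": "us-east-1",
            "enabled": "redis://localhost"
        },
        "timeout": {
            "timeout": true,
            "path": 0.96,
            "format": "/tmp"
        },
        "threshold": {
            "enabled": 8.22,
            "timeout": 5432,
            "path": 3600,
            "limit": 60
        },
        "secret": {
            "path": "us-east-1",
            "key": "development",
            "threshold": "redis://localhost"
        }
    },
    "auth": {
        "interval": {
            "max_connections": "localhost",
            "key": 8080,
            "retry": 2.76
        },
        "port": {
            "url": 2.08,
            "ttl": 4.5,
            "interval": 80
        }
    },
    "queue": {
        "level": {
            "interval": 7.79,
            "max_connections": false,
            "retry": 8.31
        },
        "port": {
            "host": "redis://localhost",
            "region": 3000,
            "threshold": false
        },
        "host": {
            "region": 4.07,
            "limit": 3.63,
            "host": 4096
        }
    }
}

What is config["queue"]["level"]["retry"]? 8.31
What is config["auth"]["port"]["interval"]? 80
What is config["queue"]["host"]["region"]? 4.07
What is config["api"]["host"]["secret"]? 8.38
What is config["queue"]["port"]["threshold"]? False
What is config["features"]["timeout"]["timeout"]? True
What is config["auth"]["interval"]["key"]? 8080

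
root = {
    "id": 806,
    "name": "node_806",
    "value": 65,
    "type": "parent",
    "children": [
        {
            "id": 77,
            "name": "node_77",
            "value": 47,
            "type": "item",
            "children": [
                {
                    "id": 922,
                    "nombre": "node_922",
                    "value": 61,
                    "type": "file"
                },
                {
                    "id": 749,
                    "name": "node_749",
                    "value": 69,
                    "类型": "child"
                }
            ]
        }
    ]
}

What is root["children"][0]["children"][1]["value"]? 69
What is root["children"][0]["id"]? 77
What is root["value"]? 65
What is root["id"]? 806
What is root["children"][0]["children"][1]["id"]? 749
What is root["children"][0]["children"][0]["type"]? "file"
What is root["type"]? "parent"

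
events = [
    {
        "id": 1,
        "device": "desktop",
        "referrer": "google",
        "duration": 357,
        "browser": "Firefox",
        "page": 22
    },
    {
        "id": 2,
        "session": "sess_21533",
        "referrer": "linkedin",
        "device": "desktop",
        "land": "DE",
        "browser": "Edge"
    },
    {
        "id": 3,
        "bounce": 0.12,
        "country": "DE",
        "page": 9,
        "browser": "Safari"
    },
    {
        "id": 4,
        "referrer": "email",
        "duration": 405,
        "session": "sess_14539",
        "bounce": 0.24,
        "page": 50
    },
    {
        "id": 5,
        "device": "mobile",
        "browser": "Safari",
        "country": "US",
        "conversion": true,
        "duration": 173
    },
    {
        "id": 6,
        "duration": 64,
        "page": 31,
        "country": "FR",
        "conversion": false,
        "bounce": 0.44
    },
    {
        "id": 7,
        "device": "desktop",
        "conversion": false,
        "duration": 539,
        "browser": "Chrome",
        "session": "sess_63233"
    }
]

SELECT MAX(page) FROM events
50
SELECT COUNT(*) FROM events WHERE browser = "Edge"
1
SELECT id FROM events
[1, 2, 3, 4, 5, 6, 7]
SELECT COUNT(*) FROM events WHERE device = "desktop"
3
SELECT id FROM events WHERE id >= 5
[5, 6, 7]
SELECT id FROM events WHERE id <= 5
[1, 2, 3, 4, 5]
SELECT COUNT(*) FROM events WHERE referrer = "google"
1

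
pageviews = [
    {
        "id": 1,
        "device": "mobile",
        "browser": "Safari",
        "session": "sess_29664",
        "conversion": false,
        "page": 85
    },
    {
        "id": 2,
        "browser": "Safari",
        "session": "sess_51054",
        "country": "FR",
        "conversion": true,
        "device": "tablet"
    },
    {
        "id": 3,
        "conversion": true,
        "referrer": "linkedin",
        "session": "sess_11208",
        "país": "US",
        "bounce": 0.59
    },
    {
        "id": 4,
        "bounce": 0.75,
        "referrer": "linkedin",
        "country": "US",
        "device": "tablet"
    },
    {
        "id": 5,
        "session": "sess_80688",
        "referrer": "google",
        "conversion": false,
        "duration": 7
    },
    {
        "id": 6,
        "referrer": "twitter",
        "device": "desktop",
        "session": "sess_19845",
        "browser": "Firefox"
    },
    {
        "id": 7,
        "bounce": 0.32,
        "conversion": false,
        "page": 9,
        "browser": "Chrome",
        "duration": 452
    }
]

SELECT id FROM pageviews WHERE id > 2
[3, 4, 5, 6, 7]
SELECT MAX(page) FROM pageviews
85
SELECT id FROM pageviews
[1, 2, 3, 4, 5, 6, 7]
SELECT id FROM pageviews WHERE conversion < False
[]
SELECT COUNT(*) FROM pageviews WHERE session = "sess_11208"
1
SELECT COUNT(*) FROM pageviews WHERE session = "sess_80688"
1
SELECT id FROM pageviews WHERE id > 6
[7]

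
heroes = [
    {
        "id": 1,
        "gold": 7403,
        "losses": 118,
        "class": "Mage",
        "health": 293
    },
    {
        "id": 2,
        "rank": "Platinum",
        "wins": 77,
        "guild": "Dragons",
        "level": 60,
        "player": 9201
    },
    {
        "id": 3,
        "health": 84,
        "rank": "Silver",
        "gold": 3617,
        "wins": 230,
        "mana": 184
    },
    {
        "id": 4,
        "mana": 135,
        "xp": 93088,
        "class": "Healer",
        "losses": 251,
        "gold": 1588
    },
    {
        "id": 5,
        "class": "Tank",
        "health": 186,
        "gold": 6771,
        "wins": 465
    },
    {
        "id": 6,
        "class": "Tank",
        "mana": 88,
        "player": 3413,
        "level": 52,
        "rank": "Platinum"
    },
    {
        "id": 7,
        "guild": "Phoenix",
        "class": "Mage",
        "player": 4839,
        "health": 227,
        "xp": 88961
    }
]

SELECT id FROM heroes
[1, 2, 3, 4, 5, 6, 7]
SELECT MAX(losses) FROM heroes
251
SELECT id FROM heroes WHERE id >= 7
[7]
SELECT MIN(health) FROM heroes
84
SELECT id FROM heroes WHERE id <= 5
[1, 2, 3, 4, 5]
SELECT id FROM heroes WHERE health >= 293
[1]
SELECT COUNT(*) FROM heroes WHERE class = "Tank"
2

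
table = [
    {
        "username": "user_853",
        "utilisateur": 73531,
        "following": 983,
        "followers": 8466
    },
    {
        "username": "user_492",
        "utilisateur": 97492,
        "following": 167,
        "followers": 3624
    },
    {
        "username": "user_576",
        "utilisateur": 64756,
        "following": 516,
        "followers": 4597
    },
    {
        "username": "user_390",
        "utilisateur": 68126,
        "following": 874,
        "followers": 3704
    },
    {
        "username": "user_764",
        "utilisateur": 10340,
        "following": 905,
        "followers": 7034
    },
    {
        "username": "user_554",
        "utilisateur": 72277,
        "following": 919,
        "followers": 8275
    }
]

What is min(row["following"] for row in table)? 167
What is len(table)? 6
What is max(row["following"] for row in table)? 983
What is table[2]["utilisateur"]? 64756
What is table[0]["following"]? 983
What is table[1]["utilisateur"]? 97492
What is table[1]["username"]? "user_492"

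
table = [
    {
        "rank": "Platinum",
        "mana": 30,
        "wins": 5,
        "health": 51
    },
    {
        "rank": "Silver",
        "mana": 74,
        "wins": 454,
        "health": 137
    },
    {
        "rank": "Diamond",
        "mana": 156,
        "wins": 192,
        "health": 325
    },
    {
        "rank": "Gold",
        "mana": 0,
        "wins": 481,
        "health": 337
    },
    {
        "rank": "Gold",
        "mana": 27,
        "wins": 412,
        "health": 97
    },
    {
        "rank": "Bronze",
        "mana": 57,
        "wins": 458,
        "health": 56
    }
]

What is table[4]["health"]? 97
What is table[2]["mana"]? 156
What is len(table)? 6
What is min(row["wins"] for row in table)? 5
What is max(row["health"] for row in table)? 337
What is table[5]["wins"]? 458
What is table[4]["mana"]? 27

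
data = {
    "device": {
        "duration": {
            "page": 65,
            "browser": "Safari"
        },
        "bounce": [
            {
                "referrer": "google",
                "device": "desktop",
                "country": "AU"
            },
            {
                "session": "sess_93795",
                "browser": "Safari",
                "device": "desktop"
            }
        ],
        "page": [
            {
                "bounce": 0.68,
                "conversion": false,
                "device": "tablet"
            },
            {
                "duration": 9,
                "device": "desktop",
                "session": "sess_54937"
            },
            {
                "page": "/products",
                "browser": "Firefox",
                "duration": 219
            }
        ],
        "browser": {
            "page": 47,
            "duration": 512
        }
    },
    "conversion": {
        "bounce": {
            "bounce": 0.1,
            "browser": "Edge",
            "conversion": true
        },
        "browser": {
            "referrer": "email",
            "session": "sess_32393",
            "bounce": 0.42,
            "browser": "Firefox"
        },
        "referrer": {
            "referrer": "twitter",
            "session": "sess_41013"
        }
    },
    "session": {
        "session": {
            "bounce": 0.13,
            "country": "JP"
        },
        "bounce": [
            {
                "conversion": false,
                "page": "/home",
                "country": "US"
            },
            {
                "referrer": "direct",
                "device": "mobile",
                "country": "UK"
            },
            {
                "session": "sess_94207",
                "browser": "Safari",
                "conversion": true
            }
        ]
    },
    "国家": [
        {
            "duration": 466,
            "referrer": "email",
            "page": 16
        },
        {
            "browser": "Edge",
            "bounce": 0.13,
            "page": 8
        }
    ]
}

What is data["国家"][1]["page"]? 8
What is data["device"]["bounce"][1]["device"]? "desktop"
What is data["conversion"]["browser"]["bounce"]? 0.42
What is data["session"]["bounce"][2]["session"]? "sess_94207"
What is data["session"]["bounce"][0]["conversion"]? False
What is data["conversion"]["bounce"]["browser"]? "Edge"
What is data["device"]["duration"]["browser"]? "Safari"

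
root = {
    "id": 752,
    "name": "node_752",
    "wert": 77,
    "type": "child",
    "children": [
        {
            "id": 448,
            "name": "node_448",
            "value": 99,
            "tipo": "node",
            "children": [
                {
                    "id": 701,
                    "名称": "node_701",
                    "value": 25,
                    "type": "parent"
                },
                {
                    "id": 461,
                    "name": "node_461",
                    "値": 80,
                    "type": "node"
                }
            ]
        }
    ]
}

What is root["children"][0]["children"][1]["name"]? "node_461"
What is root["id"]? 752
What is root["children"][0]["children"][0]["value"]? 25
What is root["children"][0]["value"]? 99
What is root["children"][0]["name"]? "node_448"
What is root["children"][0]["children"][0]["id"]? 701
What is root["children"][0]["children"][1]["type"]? "node"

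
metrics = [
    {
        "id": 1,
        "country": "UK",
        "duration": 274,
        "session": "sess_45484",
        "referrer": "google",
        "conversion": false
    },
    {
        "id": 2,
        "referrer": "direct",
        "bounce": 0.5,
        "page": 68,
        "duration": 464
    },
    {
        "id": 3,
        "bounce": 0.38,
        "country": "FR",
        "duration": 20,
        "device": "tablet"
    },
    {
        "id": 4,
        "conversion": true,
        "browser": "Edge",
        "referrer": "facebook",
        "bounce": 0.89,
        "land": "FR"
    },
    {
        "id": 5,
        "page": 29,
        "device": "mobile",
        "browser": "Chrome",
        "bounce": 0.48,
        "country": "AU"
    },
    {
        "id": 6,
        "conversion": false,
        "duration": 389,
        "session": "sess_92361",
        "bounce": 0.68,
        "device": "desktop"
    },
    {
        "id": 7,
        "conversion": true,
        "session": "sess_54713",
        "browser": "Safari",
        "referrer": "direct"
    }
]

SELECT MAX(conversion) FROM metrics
True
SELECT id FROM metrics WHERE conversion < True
[1, 6]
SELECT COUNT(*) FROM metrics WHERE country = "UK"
1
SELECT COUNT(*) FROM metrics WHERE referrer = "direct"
2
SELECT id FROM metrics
[1, 2, 3, 4, 5, 6, 7]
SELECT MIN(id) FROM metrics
1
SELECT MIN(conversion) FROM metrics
False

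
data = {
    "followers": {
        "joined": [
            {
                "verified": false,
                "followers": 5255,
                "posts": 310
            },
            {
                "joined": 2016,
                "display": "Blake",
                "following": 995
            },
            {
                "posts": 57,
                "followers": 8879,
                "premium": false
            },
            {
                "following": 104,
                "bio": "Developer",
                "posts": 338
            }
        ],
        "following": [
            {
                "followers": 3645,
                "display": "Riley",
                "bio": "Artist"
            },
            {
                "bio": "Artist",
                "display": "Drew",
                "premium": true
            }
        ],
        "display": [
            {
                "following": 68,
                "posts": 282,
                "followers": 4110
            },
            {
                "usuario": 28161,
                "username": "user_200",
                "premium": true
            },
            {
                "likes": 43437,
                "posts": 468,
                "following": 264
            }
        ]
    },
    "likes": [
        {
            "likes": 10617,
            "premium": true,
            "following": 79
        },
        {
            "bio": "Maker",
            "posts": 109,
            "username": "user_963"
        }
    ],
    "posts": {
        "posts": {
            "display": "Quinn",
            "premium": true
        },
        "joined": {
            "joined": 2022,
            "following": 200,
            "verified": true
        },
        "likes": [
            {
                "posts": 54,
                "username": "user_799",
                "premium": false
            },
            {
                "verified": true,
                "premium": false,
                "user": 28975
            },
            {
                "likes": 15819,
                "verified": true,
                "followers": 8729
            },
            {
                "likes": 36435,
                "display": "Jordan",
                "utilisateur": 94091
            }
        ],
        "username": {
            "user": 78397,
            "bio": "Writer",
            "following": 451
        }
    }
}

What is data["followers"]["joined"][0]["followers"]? 5255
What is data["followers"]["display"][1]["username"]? "user_200"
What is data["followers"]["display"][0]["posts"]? 282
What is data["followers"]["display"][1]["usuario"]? 28161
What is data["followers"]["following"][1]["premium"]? True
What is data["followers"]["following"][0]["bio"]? "Artist"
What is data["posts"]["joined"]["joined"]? 2022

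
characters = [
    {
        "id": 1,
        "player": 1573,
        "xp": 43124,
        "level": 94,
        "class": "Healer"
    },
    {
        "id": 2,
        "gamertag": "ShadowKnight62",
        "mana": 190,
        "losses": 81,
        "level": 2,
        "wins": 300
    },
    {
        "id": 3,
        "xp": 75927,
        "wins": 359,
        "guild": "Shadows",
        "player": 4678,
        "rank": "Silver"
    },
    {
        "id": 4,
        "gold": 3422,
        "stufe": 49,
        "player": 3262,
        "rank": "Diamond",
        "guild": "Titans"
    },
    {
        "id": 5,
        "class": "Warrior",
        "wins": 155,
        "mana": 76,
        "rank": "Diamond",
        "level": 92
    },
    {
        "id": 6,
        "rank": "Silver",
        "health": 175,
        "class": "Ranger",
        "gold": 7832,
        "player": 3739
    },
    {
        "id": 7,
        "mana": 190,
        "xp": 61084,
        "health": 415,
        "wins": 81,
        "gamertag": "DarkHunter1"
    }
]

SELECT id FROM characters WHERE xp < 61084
[1]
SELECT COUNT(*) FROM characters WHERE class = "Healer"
1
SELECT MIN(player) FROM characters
1573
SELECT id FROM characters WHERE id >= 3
[3, 4, 5, 6, 7]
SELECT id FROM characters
[1, 2, 3, 4, 5, 6, 7]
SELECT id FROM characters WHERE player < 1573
[]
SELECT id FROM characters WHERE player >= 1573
[1, 3, 4, 6]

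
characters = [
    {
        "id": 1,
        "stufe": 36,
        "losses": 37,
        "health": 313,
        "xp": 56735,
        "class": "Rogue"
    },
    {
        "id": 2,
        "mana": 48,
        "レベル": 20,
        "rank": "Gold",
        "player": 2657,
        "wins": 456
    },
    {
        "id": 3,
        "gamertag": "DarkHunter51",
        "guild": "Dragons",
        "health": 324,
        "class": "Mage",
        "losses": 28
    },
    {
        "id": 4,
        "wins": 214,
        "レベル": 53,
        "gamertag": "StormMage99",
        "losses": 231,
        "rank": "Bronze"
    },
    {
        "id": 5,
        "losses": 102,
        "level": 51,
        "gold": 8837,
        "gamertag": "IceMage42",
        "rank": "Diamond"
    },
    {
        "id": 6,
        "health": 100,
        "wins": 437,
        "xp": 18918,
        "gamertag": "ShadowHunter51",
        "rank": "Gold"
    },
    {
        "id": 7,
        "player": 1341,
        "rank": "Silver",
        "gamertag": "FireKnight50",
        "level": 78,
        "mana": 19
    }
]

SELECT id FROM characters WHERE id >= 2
[2, 3, 4, 5, 6, 7]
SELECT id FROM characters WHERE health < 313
[6]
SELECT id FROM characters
[1, 2, 3, 4, 5, 6, 7]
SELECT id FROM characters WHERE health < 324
[1, 6]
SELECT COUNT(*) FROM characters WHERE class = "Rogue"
1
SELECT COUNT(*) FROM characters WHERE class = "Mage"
1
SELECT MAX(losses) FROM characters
231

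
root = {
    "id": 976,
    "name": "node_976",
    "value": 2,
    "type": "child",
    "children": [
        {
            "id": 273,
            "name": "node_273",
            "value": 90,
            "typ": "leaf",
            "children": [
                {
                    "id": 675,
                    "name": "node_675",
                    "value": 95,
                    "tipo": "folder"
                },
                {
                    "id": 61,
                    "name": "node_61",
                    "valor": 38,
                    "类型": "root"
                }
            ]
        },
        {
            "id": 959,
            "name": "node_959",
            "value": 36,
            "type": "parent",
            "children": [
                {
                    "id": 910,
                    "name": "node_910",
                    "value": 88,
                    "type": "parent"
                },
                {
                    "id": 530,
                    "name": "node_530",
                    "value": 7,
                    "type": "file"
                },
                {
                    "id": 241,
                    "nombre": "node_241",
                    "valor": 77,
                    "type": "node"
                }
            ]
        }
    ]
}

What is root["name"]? "node_976"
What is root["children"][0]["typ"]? "leaf"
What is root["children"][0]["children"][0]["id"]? 675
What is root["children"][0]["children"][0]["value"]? 95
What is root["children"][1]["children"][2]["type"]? "node"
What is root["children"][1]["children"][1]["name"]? "node_530"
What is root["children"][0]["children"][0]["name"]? "node_675"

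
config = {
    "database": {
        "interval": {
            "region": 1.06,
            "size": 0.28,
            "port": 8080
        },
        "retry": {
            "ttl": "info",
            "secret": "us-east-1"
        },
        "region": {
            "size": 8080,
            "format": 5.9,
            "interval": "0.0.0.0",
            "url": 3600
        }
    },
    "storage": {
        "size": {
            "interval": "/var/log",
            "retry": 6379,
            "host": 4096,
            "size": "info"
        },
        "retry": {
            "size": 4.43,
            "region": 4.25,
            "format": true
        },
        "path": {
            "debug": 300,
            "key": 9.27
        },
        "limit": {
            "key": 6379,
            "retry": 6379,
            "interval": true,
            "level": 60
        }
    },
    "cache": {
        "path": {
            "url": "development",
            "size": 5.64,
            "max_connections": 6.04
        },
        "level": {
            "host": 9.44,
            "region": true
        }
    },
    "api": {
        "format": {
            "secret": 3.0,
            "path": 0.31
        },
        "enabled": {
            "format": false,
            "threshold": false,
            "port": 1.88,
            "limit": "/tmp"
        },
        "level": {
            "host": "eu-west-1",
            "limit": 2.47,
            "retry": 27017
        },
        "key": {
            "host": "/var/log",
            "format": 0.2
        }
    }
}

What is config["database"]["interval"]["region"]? 1.06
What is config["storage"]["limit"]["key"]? 6379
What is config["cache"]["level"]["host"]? 9.44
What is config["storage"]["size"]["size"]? "info"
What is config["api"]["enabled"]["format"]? False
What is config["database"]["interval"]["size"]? 0.28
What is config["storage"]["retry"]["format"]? True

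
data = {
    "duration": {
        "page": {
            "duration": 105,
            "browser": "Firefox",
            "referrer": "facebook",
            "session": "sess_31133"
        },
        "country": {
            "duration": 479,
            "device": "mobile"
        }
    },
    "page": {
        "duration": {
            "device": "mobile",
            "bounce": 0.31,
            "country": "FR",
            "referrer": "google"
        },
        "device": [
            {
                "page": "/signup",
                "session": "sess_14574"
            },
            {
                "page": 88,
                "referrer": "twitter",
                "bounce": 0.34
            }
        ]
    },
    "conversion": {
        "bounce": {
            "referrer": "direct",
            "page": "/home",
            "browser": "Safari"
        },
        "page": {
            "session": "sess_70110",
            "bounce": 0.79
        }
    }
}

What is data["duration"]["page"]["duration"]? 105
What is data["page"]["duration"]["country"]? "FR"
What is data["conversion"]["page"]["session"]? "sess_70110"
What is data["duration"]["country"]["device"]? "mobile"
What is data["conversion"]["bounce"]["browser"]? "Safari"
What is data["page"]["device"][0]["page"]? "/signup"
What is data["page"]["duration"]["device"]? "mobile"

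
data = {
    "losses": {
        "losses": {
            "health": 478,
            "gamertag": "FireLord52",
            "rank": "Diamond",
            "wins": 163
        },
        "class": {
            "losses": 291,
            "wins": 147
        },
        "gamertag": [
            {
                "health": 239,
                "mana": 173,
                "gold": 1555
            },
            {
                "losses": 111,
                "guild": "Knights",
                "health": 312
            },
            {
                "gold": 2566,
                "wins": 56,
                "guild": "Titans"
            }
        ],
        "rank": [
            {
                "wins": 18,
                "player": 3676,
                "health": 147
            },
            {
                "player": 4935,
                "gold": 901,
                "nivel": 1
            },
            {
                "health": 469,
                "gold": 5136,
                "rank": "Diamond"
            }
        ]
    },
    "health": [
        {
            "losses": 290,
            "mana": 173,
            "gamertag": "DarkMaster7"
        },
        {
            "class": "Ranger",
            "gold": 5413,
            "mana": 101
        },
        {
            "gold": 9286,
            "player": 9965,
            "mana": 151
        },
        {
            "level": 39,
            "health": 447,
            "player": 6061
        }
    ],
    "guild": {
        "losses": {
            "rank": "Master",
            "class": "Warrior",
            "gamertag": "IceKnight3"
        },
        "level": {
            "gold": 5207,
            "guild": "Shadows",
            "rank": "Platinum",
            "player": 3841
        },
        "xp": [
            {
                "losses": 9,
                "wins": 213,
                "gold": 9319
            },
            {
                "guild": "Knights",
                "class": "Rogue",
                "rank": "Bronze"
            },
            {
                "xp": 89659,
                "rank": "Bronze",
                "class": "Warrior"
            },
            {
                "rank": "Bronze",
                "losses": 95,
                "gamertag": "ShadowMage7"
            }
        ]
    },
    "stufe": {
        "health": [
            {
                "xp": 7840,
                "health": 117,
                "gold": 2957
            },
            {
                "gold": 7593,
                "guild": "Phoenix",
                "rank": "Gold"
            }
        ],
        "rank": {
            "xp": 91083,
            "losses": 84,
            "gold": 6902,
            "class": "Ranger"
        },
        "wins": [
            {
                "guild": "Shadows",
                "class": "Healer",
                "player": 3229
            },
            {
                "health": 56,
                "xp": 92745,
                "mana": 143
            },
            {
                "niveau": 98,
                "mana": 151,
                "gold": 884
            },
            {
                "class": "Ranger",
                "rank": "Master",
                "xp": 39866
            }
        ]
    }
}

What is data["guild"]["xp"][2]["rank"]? "Bronze"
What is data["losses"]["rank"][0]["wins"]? 18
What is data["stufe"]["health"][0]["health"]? 117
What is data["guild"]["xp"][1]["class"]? "Rogue"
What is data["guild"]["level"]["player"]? 3841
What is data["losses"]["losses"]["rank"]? "Diamond"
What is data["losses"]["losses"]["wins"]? 163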